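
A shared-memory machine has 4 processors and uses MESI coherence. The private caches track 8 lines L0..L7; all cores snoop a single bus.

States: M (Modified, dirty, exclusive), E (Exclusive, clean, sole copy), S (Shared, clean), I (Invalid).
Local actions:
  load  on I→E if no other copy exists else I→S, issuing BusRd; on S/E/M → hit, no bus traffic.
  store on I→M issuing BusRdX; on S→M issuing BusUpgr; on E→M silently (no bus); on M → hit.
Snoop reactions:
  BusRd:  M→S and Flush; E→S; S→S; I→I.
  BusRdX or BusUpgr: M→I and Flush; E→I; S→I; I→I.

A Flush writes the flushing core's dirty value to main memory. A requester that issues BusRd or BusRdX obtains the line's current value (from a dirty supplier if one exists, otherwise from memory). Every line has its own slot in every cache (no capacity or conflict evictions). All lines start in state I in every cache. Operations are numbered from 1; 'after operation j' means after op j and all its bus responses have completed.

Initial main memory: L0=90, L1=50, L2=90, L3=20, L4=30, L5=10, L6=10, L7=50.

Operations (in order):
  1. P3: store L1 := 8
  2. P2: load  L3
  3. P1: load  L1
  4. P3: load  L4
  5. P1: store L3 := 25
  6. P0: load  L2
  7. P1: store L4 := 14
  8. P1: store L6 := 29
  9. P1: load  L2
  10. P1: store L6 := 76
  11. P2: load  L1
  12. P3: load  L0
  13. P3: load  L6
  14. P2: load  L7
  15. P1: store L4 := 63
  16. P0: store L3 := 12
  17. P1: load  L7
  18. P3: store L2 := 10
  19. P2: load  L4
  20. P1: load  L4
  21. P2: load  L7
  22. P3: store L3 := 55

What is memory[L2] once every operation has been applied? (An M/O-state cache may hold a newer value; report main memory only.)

memory[L2] = 90

[1] P3: store L1 := 8 | P0:I, P1:I, P2:I, P3:M(8) | bus: BusRdX
[2] P2: load  L3 | P0:I, P1:I, P2:E(20), P3:I | bus: BusRd
[3] P1: load  L1 | P0:I, P1:S(8), P2:I, P3:S(8) | bus: BusRd,Flush
[4] P3: load  L4 | P0:I, P1:I, P2:I, P3:E(30) | bus: BusRd
[5] P1: store L3 := 25 | P0:I, P1:M(25), P2:I, P3:I | bus: BusRdX
[6] P0: load  L2 | P0:E(90), P1:I, P2:I, P3:I | bus: BusRd
[7] P1: store L4 := 14 | P0:I, P1:M(14), P2:I, P3:I | bus: BusRdX
[8] P1: store L6 := 29 | P0:I, P1:M(29), P2:I, P3:I | bus: BusRdX
[9] P1: load  L2 | P0:S(90), P1:S(90), P2:I, P3:I | bus: BusRd
[10] P1: store L6 := 76 | P0:I, P1:M(76), P2:I, P3:I | bus: none
[11] P2: load  L1 | P0:I, P1:S(8), P2:S(8), P3:S(8) | bus: BusRd
[12] P3: load  L0 | P0:I, P1:I, P2:I, P3:E(90) | bus: BusRd
[13] P3: load  L6 | P0:I, P1:S(76), P2:I, P3:S(76) | bus: BusRd,Flush
[14] P2: load  L7 | P0:I, P1:I, P2:E(50), P3:I | bus: BusRd
[15] P1: store L4 := 63 | P0:I, P1:M(63), P2:I, P3:I | bus: none
[16] P0: store L3 := 12 | P0:M(12), P1:I, P2:I, P3:I | bus: BusRdX,Flush
[17] P1: load  L7 | P0:I, P1:S(50), P2:S(50), P3:I | bus: BusRd
[18] P3: store L2 := 10 | P0:I, P1:I, P2:I, P3:M(10) | bus: BusRdX
[19] P2: load  L4 | P0:I, P1:S(63), P2:S(63), P3:I | bus: BusRd,Flush
[20] P1: load  L4 | P0:I, P1:S(63), P2:S(63), P3:I | bus: none
[21] P2: load  L7 | P0:I, P1:S(50), P2:S(50), P3:I | bus: none
[22] P3: store L3 := 55 | P0:I, P1:I, P2:I, P3:M(55) | bus: BusRdX,Flush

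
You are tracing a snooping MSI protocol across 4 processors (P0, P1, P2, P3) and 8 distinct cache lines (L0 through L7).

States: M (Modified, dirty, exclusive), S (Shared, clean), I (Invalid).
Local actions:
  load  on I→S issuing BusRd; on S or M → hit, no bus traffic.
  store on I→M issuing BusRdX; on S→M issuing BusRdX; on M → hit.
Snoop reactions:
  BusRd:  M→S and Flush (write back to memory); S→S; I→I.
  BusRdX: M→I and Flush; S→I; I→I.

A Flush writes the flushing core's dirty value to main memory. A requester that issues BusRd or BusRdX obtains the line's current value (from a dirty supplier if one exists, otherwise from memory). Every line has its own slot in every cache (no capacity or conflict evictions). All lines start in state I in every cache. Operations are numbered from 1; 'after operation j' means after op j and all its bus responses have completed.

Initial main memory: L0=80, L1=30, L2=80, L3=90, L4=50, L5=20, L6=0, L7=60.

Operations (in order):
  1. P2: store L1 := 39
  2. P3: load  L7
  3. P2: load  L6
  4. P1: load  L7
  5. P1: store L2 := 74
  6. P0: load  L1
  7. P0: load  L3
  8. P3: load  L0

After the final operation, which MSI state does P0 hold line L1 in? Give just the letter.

  op1 P2: store L1 := 39 → I/I/M/I on L1; bus BusRdX; mem=30
  op2 P3: load  L7 → I/I/I/S on L7; bus BusRd; mem=60
  op3 P2: load  L6 → I/I/S/I on L6; bus BusRd; mem=0
  op4 P1: load  L7 → I/S/I/S on L7; bus BusRd; mem=60
  op5 P1: store L2 := 74 → I/M/I/I on L2; bus BusRdX; mem=80
  op6 P0: load  L1 → S/I/S/I on L1; bus BusRd Flush; mem=39
  op7 P0: load  L3 → S/I/I/I on L3; bus BusRd; mem=90
  op8 P3: load  L0 → I/I/I/S on L0; bus BusRd; mem=80

state = S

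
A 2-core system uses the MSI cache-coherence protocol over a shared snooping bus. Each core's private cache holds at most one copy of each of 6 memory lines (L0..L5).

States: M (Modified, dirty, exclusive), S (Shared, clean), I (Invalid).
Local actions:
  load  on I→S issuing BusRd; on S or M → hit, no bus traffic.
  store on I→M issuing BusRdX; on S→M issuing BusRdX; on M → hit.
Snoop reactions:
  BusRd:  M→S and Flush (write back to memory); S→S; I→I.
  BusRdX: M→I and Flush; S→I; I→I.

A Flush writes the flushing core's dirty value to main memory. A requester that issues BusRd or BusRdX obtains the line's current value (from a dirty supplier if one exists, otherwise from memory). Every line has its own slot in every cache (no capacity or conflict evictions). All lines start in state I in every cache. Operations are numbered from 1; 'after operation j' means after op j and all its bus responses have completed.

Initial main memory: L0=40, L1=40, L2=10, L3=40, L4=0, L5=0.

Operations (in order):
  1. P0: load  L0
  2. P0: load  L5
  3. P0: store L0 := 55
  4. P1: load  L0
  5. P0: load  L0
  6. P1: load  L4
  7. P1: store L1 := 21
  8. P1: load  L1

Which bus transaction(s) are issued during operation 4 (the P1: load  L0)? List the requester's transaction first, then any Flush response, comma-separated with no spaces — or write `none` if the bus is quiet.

bus = BusRd,Flush

[1] P0: load  L0 | P0:S(40), P1:I | bus: BusRd
[2] P0: load  L5 | P0:S(0), P1:I | bus: BusRd
[3] P0: store L0 := 55 | P0:M(55), P1:I | bus: BusRdX
[4] P1: load  L0 | P0:S(55), P1:S(55) | bus: BusRd,Flush
[5] P0: load  L0 | P0:S(55), P1:S(55) | bus: none
[6] P1: load  L4 | P0:I, P1:S(0) | bus: BusRd
[7] P1: store L1 := 21 | P0:I, P1:M(21) | bus: BusRdX
[8] P1: load  L1 | P0:I, P1:M(21) | bus: none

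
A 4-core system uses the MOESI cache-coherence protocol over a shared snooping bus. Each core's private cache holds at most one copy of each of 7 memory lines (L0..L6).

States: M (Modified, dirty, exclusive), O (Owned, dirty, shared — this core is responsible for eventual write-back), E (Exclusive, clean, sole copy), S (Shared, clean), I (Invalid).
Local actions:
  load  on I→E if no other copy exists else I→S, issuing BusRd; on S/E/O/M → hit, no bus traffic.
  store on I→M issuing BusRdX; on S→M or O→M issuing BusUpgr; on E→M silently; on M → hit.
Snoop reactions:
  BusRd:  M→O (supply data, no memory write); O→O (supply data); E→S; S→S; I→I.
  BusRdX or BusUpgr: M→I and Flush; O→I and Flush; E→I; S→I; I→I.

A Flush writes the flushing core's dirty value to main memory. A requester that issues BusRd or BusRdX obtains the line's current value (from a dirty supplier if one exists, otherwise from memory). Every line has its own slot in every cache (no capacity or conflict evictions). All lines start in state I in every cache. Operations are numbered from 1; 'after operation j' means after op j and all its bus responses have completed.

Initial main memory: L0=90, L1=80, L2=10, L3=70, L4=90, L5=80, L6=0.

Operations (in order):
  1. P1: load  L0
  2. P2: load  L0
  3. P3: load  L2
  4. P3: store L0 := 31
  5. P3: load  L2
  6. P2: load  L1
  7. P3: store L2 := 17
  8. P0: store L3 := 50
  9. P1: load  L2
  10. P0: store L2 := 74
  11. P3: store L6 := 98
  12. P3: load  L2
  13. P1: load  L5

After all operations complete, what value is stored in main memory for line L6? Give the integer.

[1] P1: load  L0 | P0:I, P1:E(90), P2:I, P3:I | bus: BusRd
[2] P2: load  L0 | P0:I, P1:S(90), P2:S(90), P3:I | bus: BusRd
[3] P3: load  L2 | P0:I, P1:I, P2:I, P3:E(10) | bus: BusRd
[4] P3: store L0 := 31 | P0:I, P1:I, P2:I, P3:M(31) | bus: BusRdX
[5] P3: load  L2 | P0:I, P1:I, P2:I, P3:E(10) | bus: none
[6] P2: load  L1 | P0:I, P1:I, P2:E(80), P3:I | bus: BusRd
[7] P3: store L2 := 17 | P0:I, P1:I, P2:I, P3:M(17) | bus: none
[8] P0: store L3 := 50 | P0:M(50), P1:I, P2:I, P3:I | bus: BusRdX
[9] P1: load  L2 | P0:I, P1:S(17), P2:I, P3:O(17) | bus: BusRd
[10] P0: store L2 := 74 | P0:M(74), P1:I, P2:I, P3:I | bus: BusRdX,Flush
[11] P3: store L6 := 98 | P0:I, P1:I, P2:I, P3:M(98) | bus: BusRdX
[12] P3: load  L2 | P0:O(74), P1:I, P2:I, P3:S(74) | bus: BusRd
[13] P1: load  L5 | P0:I, P1:E(80), P2:I, P3:I | bus: BusRd

memory[L6] = 0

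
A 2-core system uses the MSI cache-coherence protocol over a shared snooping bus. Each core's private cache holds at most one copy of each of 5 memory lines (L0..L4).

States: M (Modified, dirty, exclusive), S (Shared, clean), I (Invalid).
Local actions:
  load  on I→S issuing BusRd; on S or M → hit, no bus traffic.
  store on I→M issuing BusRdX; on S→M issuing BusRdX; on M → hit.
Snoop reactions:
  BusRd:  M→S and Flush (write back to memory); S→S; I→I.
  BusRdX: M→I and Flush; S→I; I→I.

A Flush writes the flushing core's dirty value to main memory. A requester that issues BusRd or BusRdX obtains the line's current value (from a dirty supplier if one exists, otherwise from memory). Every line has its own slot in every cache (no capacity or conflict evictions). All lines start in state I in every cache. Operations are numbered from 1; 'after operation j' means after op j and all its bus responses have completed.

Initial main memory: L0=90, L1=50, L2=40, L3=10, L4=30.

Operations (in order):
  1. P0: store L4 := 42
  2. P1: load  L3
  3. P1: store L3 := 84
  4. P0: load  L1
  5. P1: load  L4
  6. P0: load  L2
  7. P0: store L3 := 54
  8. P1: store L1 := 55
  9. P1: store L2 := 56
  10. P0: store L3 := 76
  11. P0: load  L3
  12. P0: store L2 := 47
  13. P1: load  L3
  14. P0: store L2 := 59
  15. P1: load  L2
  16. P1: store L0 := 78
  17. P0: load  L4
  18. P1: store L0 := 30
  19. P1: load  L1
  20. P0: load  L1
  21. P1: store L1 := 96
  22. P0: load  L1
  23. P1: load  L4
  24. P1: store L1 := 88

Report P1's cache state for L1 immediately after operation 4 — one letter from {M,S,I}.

state = I

1. P0: store L4 := 42  bus=[BusRdX]  L4: P0=M P1=I  mem[L4]=30
2. P1: load  L3  bus=[BusRd]  L3: P0=I P1=S  mem[L3]=10
3. P1: store L3 := 84  bus=[BusRdX]  L3: P0=I P1=M  mem[L3]=10
4. P0: load  L1  bus=[BusRd]  L1: P0=S P1=I  mem[L1]=50
5. P1: load  L4  bus=[BusRd,Flush]  L4: P0=S P1=S  mem[L4]=42
6. P0: load  L2  bus=[BusRd]  L2: P0=S P1=I  mem[L2]=40
7. P0: store L3 := 54  bus=[BusRdX,Flush]  L3: P0=M P1=I  mem[L3]=84
8. P1: store L1 := 55  bus=[BusRdX]  L1: P0=I P1=M  mem[L1]=50
9. P1: store L2 := 56  bus=[BusRdX]  L2: P0=I P1=M  mem[L2]=40
10. P0: store L3 := 76  bus=[-]  L3: P0=M P1=I  mem[L3]=84
11. P0: load  L3  bus=[-]  L3: P0=M P1=I  mem[L3]=84
12. P0: store L2 := 47  bus=[BusRdX,Flush]  L2: P0=M P1=I  mem[L2]=56
13. P1: load  L3  bus=[BusRd,Flush]  L3: P0=S P1=S  mem[L3]=76
14. P0: store L2 := 59  bus=[-]  L2: P0=M P1=I  mem[L2]=56
15. P1: load  L2  bus=[BusRd,Flush]  L2: P0=S P1=S  mem[L2]=59
16. P1: store L0 := 78  bus=[BusRdX]  L0: P0=I P1=M  mem[L0]=90
17. P0: load  L4  bus=[-]  L4: P0=S P1=S  mem[L4]=42
18. P1: store L0 := 30  bus=[-]  L0: P0=I P1=M  mem[L0]=90
19. P1: load  L1  bus=[-]  L1: P0=I P1=M  mem[L1]=50
20. P0: load  L1  bus=[BusRd,Flush]  L1: P0=S P1=S  mem[L1]=55
21. P1: store L1 := 96  bus=[BusRdX]  L1: P0=I P1=M  mem[L1]=55
22. P0: load  L1  bus=[BusRd,Flush]  L1: P0=S P1=S  mem[L1]=96
23. P1: load  L4  bus=[-]  L4: P0=S P1=S  mem[L4]=42
24. P1: store L1 := 88  bus=[BusRdX]  L1: P0=I P1=M  mem[L1]=96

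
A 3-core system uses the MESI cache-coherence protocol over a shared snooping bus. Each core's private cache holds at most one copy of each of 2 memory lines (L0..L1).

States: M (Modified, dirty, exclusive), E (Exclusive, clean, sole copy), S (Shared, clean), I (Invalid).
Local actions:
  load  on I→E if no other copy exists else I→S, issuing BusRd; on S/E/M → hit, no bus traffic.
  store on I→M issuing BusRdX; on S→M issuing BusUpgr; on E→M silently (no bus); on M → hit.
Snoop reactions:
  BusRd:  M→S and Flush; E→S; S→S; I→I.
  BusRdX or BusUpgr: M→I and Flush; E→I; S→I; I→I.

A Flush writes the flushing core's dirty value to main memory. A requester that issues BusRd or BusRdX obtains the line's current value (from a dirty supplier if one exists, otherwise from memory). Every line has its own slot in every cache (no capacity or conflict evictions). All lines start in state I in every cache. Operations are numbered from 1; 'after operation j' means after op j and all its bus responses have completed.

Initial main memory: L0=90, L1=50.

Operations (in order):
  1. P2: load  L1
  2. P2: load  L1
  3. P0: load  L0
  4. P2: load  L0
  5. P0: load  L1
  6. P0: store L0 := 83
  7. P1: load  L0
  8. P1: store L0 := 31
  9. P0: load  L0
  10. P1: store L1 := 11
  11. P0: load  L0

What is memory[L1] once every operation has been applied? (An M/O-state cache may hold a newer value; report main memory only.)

  op1 P2: load  L1 → I/I/E on L1; bus BusRd; mem=50
  op2 P2: load  L1 → I/I/E on L1; bus (none); mem=50
  op3 P0: load  L0 → E/I/I on L0; bus BusRd; mem=90
  op4 P2: load  L0 → S/I/S on L0; bus BusRd; mem=90
  op5 P0: load  L1 → S/I/S on L1; bus BusRd; mem=50
  op6 P0: store L0 := 83 → M/I/I on L0; bus BusUpgr; mem=90
  op7 P1: load  L0 → S/S/I on L0; bus BusRd Flush; mem=83
  op8 P1: store L0 := 31 → I/M/I on L0; bus BusUpgr; mem=83
  op9 P0: load  L0 → S/S/I on L0; bus BusRd Flush; mem=31
  op10 P1: store L1 := 11 → I/M/I on L1; bus BusRdX; mem=50
  op11 P0: load  L0 → S/S/I on L0; bus (none); mem=31

memory[L1] = 50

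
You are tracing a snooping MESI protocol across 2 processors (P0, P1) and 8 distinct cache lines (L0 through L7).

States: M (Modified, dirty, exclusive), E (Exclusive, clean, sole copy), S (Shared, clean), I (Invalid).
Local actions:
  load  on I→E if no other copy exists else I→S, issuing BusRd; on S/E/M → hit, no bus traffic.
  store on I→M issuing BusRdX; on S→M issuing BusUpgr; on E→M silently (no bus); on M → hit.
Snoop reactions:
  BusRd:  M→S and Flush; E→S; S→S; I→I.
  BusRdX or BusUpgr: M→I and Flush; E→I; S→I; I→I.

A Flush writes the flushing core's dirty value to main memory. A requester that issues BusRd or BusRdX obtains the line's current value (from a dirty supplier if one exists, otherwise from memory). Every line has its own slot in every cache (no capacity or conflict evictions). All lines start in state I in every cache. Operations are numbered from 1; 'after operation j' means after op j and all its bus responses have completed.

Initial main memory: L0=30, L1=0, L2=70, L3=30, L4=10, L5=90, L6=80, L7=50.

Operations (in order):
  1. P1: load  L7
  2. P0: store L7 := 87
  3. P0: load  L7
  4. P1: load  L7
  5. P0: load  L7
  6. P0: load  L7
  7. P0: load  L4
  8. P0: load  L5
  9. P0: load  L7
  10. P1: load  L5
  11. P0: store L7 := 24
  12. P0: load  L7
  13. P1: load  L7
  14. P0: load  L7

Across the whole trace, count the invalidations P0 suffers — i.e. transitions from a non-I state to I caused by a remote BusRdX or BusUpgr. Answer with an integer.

invalidations = 0

1. P1: load  L7  bus=[BusRd]  L7: P0=I P1=E  mem[L7]=50
2. P0: store L7 := 87  bus=[BusRdX]  L7: P0=M P1=I  mem[L7]=50
3. P0: load  L7  bus=[-]  L7: P0=M P1=I  mem[L7]=50
4. P1: load  L7  bus=[BusRd,Flush]  L7: P0=S P1=S  mem[L7]=87
5. P0: load  L7  bus=[-]  L7: P0=S P1=S  mem[L7]=87
6. P0: load  L7  bus=[-]  L7: P0=S P1=S  mem[L7]=87
7. P0: load  L4  bus=[BusRd]  L4: P0=E P1=I  mem[L4]=10
8. P0: load  L5  bus=[BusRd]  L5: P0=E P1=I  mem[L5]=90
9. P0: load  L7  bus=[-]  L7: P0=S P1=S  mem[L7]=87
10. P1: load  L5  bus=[BusRd]  L5: P0=S P1=S  mem[L5]=90
11. P0: store L7 := 24  bus=[BusUpgr]  L7: P0=M P1=I  mem[L7]=87
12. P0: load  L7  bus=[-]  L7: P0=M P1=I  mem[L7]=87
13. P1: load  L7  bus=[BusRd,Flush]  L7: P0=S P1=S  mem[L7]=24
14. P0: load  L7  bus=[-]  L7: P0=S P1=S  mem[L7]=24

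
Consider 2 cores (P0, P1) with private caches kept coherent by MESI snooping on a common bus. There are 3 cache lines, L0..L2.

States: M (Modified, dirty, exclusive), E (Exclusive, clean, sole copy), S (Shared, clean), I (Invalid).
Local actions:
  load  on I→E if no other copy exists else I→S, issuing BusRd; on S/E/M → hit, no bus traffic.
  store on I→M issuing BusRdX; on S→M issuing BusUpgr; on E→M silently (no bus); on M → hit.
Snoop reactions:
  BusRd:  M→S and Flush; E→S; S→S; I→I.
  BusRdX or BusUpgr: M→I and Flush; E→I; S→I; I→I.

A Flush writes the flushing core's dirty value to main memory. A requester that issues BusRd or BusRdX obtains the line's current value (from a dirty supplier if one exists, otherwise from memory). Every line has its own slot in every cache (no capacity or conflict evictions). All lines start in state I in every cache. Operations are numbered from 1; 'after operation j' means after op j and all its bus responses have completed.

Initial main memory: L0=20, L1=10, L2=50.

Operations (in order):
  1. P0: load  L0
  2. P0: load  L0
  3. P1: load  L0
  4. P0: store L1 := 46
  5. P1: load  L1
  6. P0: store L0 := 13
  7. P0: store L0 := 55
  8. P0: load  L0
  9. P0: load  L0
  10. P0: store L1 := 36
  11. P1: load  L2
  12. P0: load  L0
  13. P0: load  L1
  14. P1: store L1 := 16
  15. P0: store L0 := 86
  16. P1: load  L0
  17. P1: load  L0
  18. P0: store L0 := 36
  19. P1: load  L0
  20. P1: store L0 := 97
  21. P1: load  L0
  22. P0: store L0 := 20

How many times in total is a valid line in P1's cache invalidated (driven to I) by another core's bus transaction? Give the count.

invalidations = 4

1. P0: load  L0  bus=[BusRd]  L0: P0=E P1=I  mem[L0]=20
2. P0: load  L0  bus=[-]  L0: P0=E P1=I  mem[L0]=20
3. P1: load  L0  bus=[BusRd]  L0: P0=S P1=S  mem[L0]=20
4. P0: store L1 := 46  bus=[BusRdX]  L1: P0=M P1=I  mem[L1]=10
5. P1: load  L1  bus=[BusRd,Flush]  L1: P0=S P1=S  mem[L1]=46
6. P0: store L0 := 13  bus=[BusUpgr]  L0: P0=M P1=I  mem[L0]=20
7. P0: store L0 := 55  bus=[-]  L0: P0=M P1=I  mem[L0]=20
8. P0: load  L0  bus=[-]  L0: P0=M P1=I  mem[L0]=20
9. P0: load  L0  bus=[-]  L0: P0=M P1=I  mem[L0]=20
10. P0: store L1 := 36  bus=[BusUpgr]  L1: P0=M P1=I  mem[L1]=46
11. P1: load  L2  bus=[BusRd]  L2: P0=I P1=E  mem[L2]=50
12. P0: load  L0  bus=[-]  L0: P0=M P1=I  mem[L0]=20
13. P0: load  L1  bus=[-]  L1: P0=M P1=I  mem[L1]=46
14. P1: store L1 := 16  bus=[BusRdX,Flush]  L1: P0=I P1=M  mem[L1]=36
15. P0: store L0 := 86  bus=[-]  L0: P0=M P1=I  mem[L0]=20
16. P1: load  L0  bus=[BusRd,Flush]  L0: P0=S P1=S  mem[L0]=86
17. P1: load  L0  bus=[-]  L0: P0=S P1=S  mem[L0]=86
18. P0: store L0 := 36  bus=[BusUpgr]  L0: P0=M P1=I  mem[L0]=86
19. P1: load  L0  bus=[BusRd,Flush]  L0: P0=S P1=S  mem[L0]=36
20. P1: store L0 := 97  bus=[BusUpgr]  L0: P0=I P1=M  mem[L0]=36
21. P1: load  L0  bus=[-]  L0: P0=I P1=M  mem[L0]=36
22. P0: store L0 := 20  bus=[BusRdX,Flush]  L0: P0=M P1=I  mem[L0]=97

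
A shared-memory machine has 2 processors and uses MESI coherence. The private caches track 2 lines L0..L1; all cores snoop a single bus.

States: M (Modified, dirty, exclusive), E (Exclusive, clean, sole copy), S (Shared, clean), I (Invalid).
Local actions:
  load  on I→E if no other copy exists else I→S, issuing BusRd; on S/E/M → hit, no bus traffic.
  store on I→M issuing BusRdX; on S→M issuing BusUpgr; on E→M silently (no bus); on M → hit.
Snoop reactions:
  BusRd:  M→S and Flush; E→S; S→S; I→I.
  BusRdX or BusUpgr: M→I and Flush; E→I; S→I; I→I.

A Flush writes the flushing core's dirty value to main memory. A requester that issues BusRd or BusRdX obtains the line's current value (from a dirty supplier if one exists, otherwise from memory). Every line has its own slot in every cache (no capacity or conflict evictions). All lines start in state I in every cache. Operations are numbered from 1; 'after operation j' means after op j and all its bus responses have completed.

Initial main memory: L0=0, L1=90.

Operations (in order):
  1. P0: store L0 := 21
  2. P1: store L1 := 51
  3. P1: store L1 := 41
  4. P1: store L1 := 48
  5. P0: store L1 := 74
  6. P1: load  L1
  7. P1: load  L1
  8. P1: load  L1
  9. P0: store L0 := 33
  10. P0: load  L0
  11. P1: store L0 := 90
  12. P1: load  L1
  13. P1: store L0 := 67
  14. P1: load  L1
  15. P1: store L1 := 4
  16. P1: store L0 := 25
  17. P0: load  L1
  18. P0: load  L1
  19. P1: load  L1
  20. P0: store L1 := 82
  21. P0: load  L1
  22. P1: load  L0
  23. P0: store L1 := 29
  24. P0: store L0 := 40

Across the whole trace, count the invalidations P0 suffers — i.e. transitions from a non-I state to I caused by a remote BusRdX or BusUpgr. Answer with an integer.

invalidations = 2

step 1: P0: store L0 := 21  ⟶  MI  (L0)  txn=BusRdX  M[L0]=0
step 2: P1: store L1 := 51  ⟶  IM  (L1)  txn=BusRdX  M[L1]=90
step 3: P1: store L1 := 41  ⟶  IM  (L1)  txn=∅  M[L1]=90
step 4: P1: store L1 := 48  ⟶  IM  (L1)  txn=∅  M[L1]=90
step 5: P0: store L1 := 74  ⟶  MI  (L1)  txn=BusRdX+Flush  M[L1]=48
step 6: P1: load  L1  ⟶  SS  (L1)  txn=BusRd+Flush  M[L1]=74
step 7: P1: load  L1  ⟶  SS  (L1)  txn=∅  M[L1]=74
step 8: P1: load  L1  ⟶  SS  (L1)  txn=∅  M[L1]=74
step 9: P0: store L0 := 33  ⟶  MI  (L0)  txn=∅  M[L0]=0
step 10: P0: load  L0  ⟶  MI  (L0)  txn=∅  M[L0]=0
step 11: P1: store L0 := 90  ⟶  IM  (L0)  txn=BusRdX+Flush  M[L0]=33
step 12: P1: load  L1  ⟶  SS  (L1)  txn=∅  M[L1]=74
step 13: P1: store L0 := 67  ⟶  IM  (L0)  txn=∅  M[L0]=33
step 14: P1: load  L1  ⟶  SS  (L1)  txn=∅  M[L1]=74
step 15: P1: store L1 := 4  ⟶  IM  (L1)  txn=BusUpgr  M[L1]=74
step 16: P1: store L0 := 25  ⟶  IM  (L0)  txn=∅  M[L0]=33
step 17: P0: load  L1  ⟶  SS  (L1)  txn=BusRd+Flush  M[L1]=4
step 18: P0: load  L1  ⟶  SS  (L1)  txn=∅  M[L1]=4
step 19: P1: load  L1  ⟶  SS  (L1)  txn=∅  M[L1]=4
step 20: P0: store L1 := 82  ⟶  MI  (L1)  txn=BusUpgr  M[L1]=4
step 21: P0: load  L1  ⟶  MI  (L1)  txn=∅  M[L1]=4
step 22: P1: load  L0  ⟶  IM  (L0)  txn=∅  M[L0]=33
step 23: P0: store L1 := 29  ⟶  MI  (L1)  txn=∅  M[L1]=4
step 24: P0: store L0 := 40  ⟶  MI  (L0)  txn=BusRdX+Flush  M[L0]=25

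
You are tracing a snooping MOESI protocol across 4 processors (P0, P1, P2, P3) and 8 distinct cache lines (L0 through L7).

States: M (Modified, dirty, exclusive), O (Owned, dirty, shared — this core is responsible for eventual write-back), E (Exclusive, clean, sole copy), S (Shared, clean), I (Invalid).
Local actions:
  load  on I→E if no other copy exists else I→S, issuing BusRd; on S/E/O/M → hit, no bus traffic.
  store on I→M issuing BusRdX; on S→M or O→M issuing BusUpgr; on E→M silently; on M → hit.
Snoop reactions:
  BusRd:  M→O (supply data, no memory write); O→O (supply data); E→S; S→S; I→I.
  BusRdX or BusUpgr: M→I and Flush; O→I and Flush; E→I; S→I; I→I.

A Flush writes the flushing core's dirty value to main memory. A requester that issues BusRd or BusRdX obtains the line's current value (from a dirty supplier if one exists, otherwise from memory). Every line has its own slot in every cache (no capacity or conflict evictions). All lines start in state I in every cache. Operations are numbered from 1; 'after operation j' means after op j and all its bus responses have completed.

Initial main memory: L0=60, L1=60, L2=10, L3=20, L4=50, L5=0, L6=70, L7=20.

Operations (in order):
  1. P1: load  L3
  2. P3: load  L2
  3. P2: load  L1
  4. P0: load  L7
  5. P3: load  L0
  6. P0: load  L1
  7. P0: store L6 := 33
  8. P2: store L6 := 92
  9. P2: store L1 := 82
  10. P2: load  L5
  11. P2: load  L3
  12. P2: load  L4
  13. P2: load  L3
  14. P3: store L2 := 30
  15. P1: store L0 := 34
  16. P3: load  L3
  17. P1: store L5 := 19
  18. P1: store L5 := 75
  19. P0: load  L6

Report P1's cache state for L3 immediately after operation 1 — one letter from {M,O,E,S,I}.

state = E

1. P1: load  L3  bus=[BusRd]  L3: P0=I P1=E P2=I P3=I  mem[L3]=20
2. P3: load  L2  bus=[BusRd]  L2: P0=I P1=I P2=I P3=E  mem[L2]=10
3. P2: load  L1  bus=[BusRd]  L1: P0=I P1=I P2=E P3=I  mem[L1]=60
4. P0: load  L7  bus=[BusRd]  L7: P0=E P1=I P2=I P3=I  mem[L7]=20
5. P3: load  L0  bus=[BusRd]  L0: P0=I P1=I P2=I P3=E  mem[L0]=60
6. P0: load  L1  bus=[BusRd]  L1: P0=S P1=I P2=S P3=I  mem[L1]=60
7. P0: store L6 := 33  bus=[BusRdX]  L6: P0=M P1=I P2=I P3=I  mem[L6]=70
8. P2: store L6 := 92  bus=[BusRdX,Flush]  L6: P0=I P1=I P2=M P3=I  mem[L6]=33
9. P2: store L1 := 82  bus=[BusUpgr]  L1: P0=I P1=I P2=M P3=I  mem[L1]=60
10. P2: load  L5  bus=[BusRd]  L5: P0=I P1=I P2=E P3=I  mem[L5]=0
11. P2: load  L3  bus=[BusRd]  L3: P0=I P1=S P2=S P3=I  mem[L3]=20
12. P2: load  L4  bus=[BusRd]  L4: P0=I P1=I P2=E P3=I  mem[L4]=50
13. P2: load  L3  bus=[-]  L3: P0=I P1=S P2=S P3=I  mem[L3]=20
14. P3: store L2 := 30  bus=[-]  L2: P0=I P1=I P2=I P3=M  mem[L2]=10
15. P1: store L0 := 34  bus=[BusRdX]  L0: P0=I P1=M P2=I P3=I  mem[L0]=60
16. P3: load  L3  bus=[BusRd]  L3: P0=I P1=S P2=S P3=S  mem[L3]=20
17. P1: store L5 := 19  bus=[BusRdX]  L5: P0=I P1=M P2=I P3=I  mem[L5]=0
18. P1: store L5 := 75  bus=[-]  L5: P0=I P1=M P2=I P3=I  mem[L5]=0
19. P0: load  L6  bus=[BusRd]  L6: P0=S P1=I P2=O P3=I  mem[L6]=33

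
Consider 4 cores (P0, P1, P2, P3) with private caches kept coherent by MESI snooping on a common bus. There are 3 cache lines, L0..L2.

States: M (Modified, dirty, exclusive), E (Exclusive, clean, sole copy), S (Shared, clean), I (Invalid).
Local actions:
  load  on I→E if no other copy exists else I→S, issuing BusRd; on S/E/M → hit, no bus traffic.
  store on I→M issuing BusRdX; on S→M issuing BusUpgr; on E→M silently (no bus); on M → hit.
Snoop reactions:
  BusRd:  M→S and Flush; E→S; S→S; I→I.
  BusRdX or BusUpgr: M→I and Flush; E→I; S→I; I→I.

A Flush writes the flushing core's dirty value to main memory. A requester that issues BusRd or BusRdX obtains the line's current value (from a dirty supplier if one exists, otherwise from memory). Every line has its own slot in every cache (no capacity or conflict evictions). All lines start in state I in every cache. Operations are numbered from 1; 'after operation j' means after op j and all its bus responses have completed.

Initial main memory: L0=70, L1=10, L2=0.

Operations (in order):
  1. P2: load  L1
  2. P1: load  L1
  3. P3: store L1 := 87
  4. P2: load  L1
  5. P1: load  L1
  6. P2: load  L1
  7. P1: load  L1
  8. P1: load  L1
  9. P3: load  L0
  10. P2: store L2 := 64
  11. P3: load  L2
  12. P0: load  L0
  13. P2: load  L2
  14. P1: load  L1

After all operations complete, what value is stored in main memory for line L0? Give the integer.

step 1: P2: load  L1  ⟶  IIEI  (L1)  txn=BusRd  M[L1]=10
step 2: P1: load  L1  ⟶  ISSI  (L1)  txn=BusRd  M[L1]=10
step 3: P3: store L1 := 87  ⟶  IIIM  (L1)  txn=BusRdX  M[L1]=10
step 4: P2: load  L1  ⟶  IISS  (L1)  txn=BusRd+Flush  M[L1]=87
step 5: P1: load  L1  ⟶  ISSS  (L1)  txn=BusRd  M[L1]=87
step 6: P2: load  L1  ⟶  ISSS  (L1)  txn=∅  M[L1]=87
step 7: P1: load  L1  ⟶  ISSS  (L1)  txn=∅  M[L1]=87
step 8: P1: load  L1  ⟶  ISSS  (L1)  txn=∅  M[L1]=87
step 9: P3: load  L0  ⟶  IIIE  (L0)  txn=BusRd  M[L0]=70
step 10: P2: store L2 := 64  ⟶  IIMI  (L2)  txn=BusRdX  M[L2]=0
step 11: P3: load  L2  ⟶  IISS  (L2)  txn=BusRd+Flush  M[L2]=64
step 12: P0: load  L0  ⟶  SIIS  (L0)  txn=BusRd  M[L0]=70
step 13: P2: load  L2  ⟶  IISS  (L2)  txn=∅  M[L2]=64
step 14: P1: load  L1  ⟶  ISSS  (L1)  txn=∅  M[L1]=87

memory[L0] = 70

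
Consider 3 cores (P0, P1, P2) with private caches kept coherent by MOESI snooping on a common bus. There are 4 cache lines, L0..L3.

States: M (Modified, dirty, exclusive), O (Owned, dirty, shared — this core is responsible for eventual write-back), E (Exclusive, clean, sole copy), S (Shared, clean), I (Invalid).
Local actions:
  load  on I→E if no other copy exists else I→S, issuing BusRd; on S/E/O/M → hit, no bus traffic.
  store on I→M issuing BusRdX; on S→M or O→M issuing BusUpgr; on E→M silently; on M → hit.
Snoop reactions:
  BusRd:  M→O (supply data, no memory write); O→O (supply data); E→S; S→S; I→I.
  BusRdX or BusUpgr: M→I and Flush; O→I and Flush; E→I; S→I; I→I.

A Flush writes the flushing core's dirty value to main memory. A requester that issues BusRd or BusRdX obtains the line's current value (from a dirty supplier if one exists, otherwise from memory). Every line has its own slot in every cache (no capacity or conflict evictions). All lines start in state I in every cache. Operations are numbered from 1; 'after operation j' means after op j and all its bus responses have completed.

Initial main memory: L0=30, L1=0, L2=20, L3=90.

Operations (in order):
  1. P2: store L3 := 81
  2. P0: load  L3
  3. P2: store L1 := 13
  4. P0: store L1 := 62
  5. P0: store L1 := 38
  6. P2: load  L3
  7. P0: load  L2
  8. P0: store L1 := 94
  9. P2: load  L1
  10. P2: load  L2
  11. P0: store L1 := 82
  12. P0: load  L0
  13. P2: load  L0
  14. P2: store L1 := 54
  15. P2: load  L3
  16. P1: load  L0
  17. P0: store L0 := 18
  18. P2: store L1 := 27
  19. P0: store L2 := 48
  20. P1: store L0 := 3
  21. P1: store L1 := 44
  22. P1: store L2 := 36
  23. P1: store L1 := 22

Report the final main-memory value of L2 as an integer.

1. P2: store L3 := 81  bus=[BusRdX]  L3: P0=I P1=I P2=M  mem[L3]=90
2. P0: load  L3  bus=[BusRd]  L3: P0=S P1=I P2=O  mem[L3]=90
3. P2: store L1 := 13  bus=[BusRdX]  L1: P0=I P1=I P2=M  mem[L1]=0
4. P0: store L1 := 62  bus=[BusRdX,Flush]  L1: P0=M P1=I P2=I  mem[L1]=13
5. P0: store L1 := 38  bus=[-]  L1: P0=M P1=I P2=I  mem[L1]=13
6. P2: load  L3  bus=[-]  L3: P0=S P1=I P2=O  mem[L3]=90
7. P0: load  L2  bus=[BusRd]  L2: P0=E P1=I P2=I  mem[L2]=20
8. P0: store L1 := 94  bus=[-]  L1: P0=M P1=I P2=I  mem[L1]=13
9. P2: load  L1  bus=[BusRd]  L1: P0=O P1=I P2=S  mem[L1]=13
10. P2: load  L2  bus=[BusRd]  L2: P0=S P1=I P2=S  mem[L2]=20
11. P0: store L1 := 82  bus=[BusUpgr]  L1: P0=M P1=I P2=I  mem[L1]=13
12. P0: load  L0  bus=[BusRd]  L0: P0=E P1=I P2=I  mem[L0]=30
13. P2: load  L0  bus=[BusRd]  L0: P0=S P1=I P2=S  mem[L0]=30
14. P2: store L1 := 54  bus=[BusRdX,Flush]  L1: P0=I P1=I P2=M  mem[L1]=82
15. P2: load  L3  bus=[-]  L3: P0=S P1=I P2=O  mem[L3]=90
16. P1: load  L0  bus=[BusRd]  L0: P0=S P1=S P2=S  mem[L0]=30
17. P0: store L0 := 18  bus=[BusUpgr]  L0: P0=M P1=I P2=I  mem[L0]=30
18. P2: store L1 := 27  bus=[-]  L1: P0=I P1=I P2=M  mem[L1]=82
19. P0: store L2 := 48  bus=[BusUpgr]  L2: P0=M P1=I P2=I  mem[L2]=20
20. P1: store L0 := 3  bus=[BusRdX,Flush]  L0: P0=I P1=M P2=I  mem[L0]=18
21. P1: store L1 := 44  bus=[BusRdX,Flush]  L1: P0=I P1=M P2=I  mem[L1]=27
22. P1: store L2 := 36  bus=[BusRdX,Flush]  L2: P0=I P1=M P2=I  mem[L2]=48
23. P1: store L1 := 22  bus=[-]  L1: P0=I P1=M P2=I  mem[L1]=27

memory[L2] = 48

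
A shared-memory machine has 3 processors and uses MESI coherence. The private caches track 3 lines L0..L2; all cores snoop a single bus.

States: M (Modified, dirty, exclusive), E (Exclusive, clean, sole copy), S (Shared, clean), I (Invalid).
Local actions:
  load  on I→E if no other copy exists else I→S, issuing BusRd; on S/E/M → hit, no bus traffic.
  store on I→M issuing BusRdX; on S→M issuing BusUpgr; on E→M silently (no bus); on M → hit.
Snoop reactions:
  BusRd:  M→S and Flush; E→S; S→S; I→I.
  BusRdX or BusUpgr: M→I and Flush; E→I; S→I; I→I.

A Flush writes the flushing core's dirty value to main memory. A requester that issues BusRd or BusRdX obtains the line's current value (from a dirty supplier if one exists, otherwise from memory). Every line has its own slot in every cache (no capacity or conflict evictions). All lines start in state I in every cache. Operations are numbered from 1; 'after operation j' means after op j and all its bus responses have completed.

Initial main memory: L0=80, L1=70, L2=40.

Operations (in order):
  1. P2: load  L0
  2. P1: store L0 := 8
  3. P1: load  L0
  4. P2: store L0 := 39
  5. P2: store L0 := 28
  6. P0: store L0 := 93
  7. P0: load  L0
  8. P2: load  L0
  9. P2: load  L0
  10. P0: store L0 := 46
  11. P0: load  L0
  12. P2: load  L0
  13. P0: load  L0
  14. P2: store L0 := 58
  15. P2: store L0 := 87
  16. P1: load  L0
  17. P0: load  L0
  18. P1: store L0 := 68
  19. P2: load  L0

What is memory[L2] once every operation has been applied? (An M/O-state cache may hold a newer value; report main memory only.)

1. P2: load  L0  bus=[BusRd]  L0: P0=I P1=I P2=E  mem[L0]=80
2. P1: store L0 := 8  bus=[BusRdX]  L0: P0=I P1=M P2=I  mem[L0]=80
3. P1: load  L0  bus=[-]  L0: P0=I P1=M P2=I  mem[L0]=80
4. P2: store L0 := 39  bus=[BusRdX,Flush]  L0: P0=I P1=I P2=M  mem[L0]=8
5. P2: store L0 := 28  bus=[-]  L0: P0=I P1=I P2=M  mem[L0]=8
6. P0: store L0 := 93  bus=[BusRdX,Flush]  L0: P0=M P1=I P2=I  mem[L0]=28
7. P0: load  L0  bus=[-]  L0: P0=M P1=I P2=I  mem[L0]=28
8. P2: load  L0  bus=[BusRd,Flush]  L0: P0=S P1=I P2=S  mem[L0]=93
9. P2: load  L0  bus=[-]  L0: P0=S P1=I P2=S  mem[L0]=93
10. P0: store L0 := 46  bus=[BusUpgr]  L0: P0=M P1=I P2=I  mem[L0]=93
11. P0: load  L0  bus=[-]  L0: P0=M P1=I P2=I  mem[L0]=93
12. P2: load  L0  bus=[BusRd,Flush]  L0: P0=S P1=I P2=S  mem[L0]=46
13. P0: load  L0  bus=[-]  L0: P0=S P1=I P2=S  mem[L0]=46
14. P2: store L0 := 58  bus=[BusUpgr]  L0: P0=I P1=I P2=M  mem[L0]=46
15. P2: store L0 := 87  bus=[-]  L0: P0=I P1=I P2=M  mem[L0]=46
16. P1: load  L0  bus=[BusRd,Flush]  L0: P0=I P1=S P2=S  mem[L0]=87
17. P0: load  L0  bus=[BusRd]  L0: P0=S P1=S P2=S  mem[L0]=87
18. P1: store L0 := 68  bus=[BusUpgr]  L0: P0=I P1=M P2=I  mem[L0]=87
19. P2: load  L0  bus=[BusRd,Flush]  L0: P0=I P1=S P2=S  mem[L0]=68

memory[L2] = 40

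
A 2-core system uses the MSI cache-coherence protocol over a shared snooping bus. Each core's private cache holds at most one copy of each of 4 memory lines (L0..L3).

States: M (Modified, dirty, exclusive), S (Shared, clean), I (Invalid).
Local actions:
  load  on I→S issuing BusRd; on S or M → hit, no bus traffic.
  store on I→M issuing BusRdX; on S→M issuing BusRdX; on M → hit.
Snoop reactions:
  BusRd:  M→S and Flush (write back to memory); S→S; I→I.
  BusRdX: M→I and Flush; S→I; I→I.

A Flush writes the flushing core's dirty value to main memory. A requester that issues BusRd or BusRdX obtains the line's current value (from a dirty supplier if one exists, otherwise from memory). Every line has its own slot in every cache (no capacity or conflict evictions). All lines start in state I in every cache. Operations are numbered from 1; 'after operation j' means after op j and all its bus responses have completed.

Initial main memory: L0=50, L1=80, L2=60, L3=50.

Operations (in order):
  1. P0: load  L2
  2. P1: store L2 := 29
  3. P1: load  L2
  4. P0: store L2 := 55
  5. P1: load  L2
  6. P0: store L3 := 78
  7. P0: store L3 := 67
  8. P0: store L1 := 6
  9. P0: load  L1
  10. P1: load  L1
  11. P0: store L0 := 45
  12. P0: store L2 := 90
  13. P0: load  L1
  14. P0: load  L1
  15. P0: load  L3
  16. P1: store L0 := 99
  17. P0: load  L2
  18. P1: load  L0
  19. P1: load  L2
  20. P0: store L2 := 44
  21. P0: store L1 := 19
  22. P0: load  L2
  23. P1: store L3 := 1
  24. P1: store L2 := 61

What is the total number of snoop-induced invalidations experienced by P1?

invalidations = 4

step 1: P0: load  L2  ⟶  SI  (L2)  txn=BusRd  M[L2]=60
step 2: P1: store L2 := 29  ⟶  IM  (L2)  txn=BusRdX  M[L2]=60
step 3: P1: load  L2  ⟶  IM  (L2)  txn=∅  M[L2]=60
step 4: P0: store L2 := 55  ⟶  MI  (L2)  txn=BusRdX+Flush  M[L2]=29
step 5: P1: load  L2  ⟶  SS  (L2)  txn=BusRd+Flush  M[L2]=55
step 6: P0: store L3 := 78  ⟶  MI  (L3)  txn=BusRdX  M[L3]=50
step 7: P0: store L3 := 67  ⟶  MI  (L3)  txn=∅  M[L3]=50
step 8: P0: store L1 := 6  ⟶  MI  (L1)  txn=BusRdX  M[L1]=80
step 9: P0: load  L1  ⟶  MI  (L1)  txn=∅  M[L1]=80
step 10: P1: load  L1  ⟶  SS  (L1)  txn=BusRd+Flush  M[L1]=6
step 11: P0: store L0 := 45  ⟶  MI  (L0)  txn=BusRdX  M[L0]=50
step 12: P0: store L2 := 90  ⟶  MI  (L2)  txn=BusRdX  M[L2]=55
step 13: P0: load  L1  ⟶  SS  (L1)  txn=∅  M[L1]=6
step 14: P0: load  L1  ⟶  SS  (L1)  txn=∅  M[L1]=6
step 15: P0: load  L3  ⟶  MI  (L3)  txn=∅  M[L3]=50
step 16: P1: store L0 := 99  ⟶  IM  (L0)  txn=BusRdX+Flush  M[L0]=45
step 17: P0: load  L2  ⟶  MI  (L2)  txn=∅  M[L2]=55
step 18: P1: load  L0  ⟶  IM  (L0)  txn=∅  M[L0]=45
step 19: P1: load  L2  ⟶  SS  (L2)  txn=BusRd+Flush  M[L2]=90
step 20: P0: store L2 := 44  ⟶  MI  (L2)  txn=BusRdX  M[L2]=90
step 21: P0: store L1 := 19  ⟶  MI  (L1)  txn=BusRdX  M[L1]=6
step 22: P0: load  L2  ⟶  MI  (L2)  txn=∅  M[L2]=90
step 23: P1: store L3 := 1  ⟶  IM  (L3)  txn=BusRdX+Flush  M[L3]=67
step 24: P1: store L2 := 61  ⟶  IM  (L2)  txn=BusRdX+Flush  M[L2]=44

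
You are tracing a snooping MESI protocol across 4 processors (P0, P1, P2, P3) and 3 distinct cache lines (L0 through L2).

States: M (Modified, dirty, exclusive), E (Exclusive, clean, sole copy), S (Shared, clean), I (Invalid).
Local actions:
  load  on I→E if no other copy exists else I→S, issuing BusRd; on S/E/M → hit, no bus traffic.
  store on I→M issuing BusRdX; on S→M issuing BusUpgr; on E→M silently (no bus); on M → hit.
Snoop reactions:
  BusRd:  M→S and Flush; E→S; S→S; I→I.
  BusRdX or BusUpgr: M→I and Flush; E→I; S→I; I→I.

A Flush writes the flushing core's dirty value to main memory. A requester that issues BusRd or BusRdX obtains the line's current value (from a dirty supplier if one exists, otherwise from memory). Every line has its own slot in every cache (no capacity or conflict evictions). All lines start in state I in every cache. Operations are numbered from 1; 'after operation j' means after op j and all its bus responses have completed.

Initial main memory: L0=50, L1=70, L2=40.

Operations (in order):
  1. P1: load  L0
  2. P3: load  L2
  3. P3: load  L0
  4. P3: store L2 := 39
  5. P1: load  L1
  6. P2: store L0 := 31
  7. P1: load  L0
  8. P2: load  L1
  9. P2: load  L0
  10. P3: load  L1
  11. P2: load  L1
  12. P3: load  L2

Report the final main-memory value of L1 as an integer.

memory[L1] = 70

[1] P1: load  L0 | P0:I, P1:E(50), P2:I, P3:I | bus: BusRd
[2] P3: load  L2 | P0:I, P1:I, P2:I, P3:E(40) | bus: BusRd
[3] P3: load  L0 | P0:I, P1:S(50), P2:I, P3:S(50) | bus: BusRd
[4] P3: store L2 := 39 | P0:I, P1:I, P2:I, P3:M(39) | bus: none
[5] P1: load  L1 | P0:I, P1:E(70), P2:I, P3:I | bus: BusRd
[6] P2: store L0 := 31 | P0:I, P1:I, P2:M(31), P3:I | bus: BusRdX
[7] P1: load  L0 | P0:I, P1:S(31), P2:S(31), P3:I | bus: BusRd,Flush
[8] P2: load  L1 | P0:I, P1:S(70), P2:S(70), P3:I | bus: BusRd
[9] P2: load  L0 | P0:I, P1:S(31), P2:S(31), P3:I | bus: none
[10] P3: load  L1 | P0:I, P1:S(70), P2:S(70), P3:S(70) | bus: BusRd
[11] P2: load  L1 | P0:I, P1:S(70), P2:S(70), P3:S(70) | bus: none
[12] P3: load  L2 | P0:I, P1:I, P2:I, P3:M(39) | bus: none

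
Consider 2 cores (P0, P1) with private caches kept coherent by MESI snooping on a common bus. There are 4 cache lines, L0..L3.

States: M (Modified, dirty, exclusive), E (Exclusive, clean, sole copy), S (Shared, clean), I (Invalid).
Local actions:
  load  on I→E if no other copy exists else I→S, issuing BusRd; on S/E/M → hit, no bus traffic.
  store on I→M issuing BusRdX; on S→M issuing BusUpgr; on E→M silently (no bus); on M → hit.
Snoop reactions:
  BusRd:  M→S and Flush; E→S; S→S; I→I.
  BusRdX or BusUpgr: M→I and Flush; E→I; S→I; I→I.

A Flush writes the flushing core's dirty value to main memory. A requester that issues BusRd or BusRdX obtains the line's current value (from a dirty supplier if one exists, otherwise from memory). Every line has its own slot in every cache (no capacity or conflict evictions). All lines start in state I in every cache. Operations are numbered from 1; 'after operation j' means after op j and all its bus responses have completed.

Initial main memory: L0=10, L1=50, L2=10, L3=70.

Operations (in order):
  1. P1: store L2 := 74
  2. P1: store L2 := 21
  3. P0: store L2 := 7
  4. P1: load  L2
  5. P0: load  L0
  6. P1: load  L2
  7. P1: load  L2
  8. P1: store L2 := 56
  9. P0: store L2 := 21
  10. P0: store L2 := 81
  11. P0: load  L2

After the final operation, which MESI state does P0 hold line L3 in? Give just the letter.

1. P1: store L2 := 74  bus=[BusRdX]  L2: P0=I P1=M  mem[L2]=10
2. P1: store L2 := 21  bus=[-]  L2: P0=I P1=M  mem[L2]=10
3. P0: store L2 := 7  bus=[BusRdX,Flush]  L2: P0=M P1=I  mem[L2]=21
4. P1: load  L2  bus=[BusRd,Flush]  L2: P0=S P1=S  mem[L2]=7
5. P0: load  L0  bus=[BusRd]  L0: P0=E P1=I  mem[L0]=10
6. P1: load  L2  bus=[-]  L2: P0=S P1=S  mem[L2]=7
7. P1: load  L2  bus=[-]  L2: P0=S P1=S  mem[L2]=7
8. P1: store L2 := 56  bus=[BusUpgr]  L2: P0=I P1=M  mem[L2]=7
9. P0: store L2 := 21  bus=[BusRdX,Flush]  L2: P0=M P1=I  mem[L2]=56
10. P0: store L2 := 81  bus=[-]  L2: P0=M P1=I  mem[L2]=56
11. P0: load  L2  bus=[-]  L2: P0=M P1=I  mem[L2]=56

state = I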